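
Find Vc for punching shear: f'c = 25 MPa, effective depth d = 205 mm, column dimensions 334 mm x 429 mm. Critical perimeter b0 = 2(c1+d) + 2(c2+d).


b0 = 2*(334 + 205) + 2*(429 + 205) = 2346 mm
Vc = 0.33 * sqrt(25) * 2346 * 205 / 1000
= 793.53 kN

793.53


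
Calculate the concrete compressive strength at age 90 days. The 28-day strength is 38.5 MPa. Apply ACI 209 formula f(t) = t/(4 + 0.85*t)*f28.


f(90) = 90 / (4 + 0.85 * 90) * 38.5
= 90 / 80.5 * 38.5
= 43.04 MPa

43.04


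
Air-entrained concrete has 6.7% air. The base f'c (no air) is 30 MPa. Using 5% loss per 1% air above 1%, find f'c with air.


Strength loss = (6.7 - 1) * 5 = 28.5%
f'c = 30 * (1 - 28.5/100)
= 21.45 MPa

21.45


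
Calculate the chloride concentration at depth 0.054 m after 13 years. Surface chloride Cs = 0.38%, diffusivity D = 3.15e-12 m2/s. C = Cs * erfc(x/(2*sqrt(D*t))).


t_seconds = 13 * 365.25 * 24 * 3600 = 410248800.0 s
arg = 0.054 / (2 * sqrt(3.15e-12 * 410248800.0))
= 0.7511
erfc(0.7511) = 0.2882
C = 0.38 * 0.2882 = 0.1095%

0.1095


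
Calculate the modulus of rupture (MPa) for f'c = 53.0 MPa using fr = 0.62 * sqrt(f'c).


fr = 0.62 * sqrt(53.0)
= 4.514 MPa

4.514


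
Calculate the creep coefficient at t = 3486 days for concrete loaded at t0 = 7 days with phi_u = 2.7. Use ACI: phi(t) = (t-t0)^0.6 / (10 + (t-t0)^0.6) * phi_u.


dt = 3486 - 7 = 3479
phi = 3479^0.6 / (10 + 3479^0.6) * 2.7
= 2.512

2.512


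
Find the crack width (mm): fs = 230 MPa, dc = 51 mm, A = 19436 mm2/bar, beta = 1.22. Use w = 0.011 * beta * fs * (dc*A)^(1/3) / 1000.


w = 0.011 * beta * fs * (dc * A)^(1/3) / 1000
= 0.011 * 1.22 * 230 * (51 * 19436)^(1/3) / 1000
= 0.308 mm

0.308


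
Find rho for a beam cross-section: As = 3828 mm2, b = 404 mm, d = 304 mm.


rho = As / (b * d)
= 3828 / (404 * 304)
= 0.0312

0.0312


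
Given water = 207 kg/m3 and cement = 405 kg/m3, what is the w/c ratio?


w/c = water / cement
w/c = 207 / 405 = 0.511

0.511


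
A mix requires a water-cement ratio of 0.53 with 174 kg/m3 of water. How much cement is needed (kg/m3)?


Cement = water / (w/c)
= 174 / 0.53
= 328.3 kg/m3

328.3


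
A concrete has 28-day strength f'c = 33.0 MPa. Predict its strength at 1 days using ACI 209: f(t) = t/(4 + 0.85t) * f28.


f(1) = 1 / (4 + 0.85 * 1) * 33.0
= 1 / 4.85 * 33.0
= 6.8 MPa

6.8


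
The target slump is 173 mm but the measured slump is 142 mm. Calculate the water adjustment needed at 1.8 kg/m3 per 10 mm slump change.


Difference = 173 - 142 = 31 mm
Water adjustment = 31 * 1.8 / 10 = 5.6 kg/m3

5.6


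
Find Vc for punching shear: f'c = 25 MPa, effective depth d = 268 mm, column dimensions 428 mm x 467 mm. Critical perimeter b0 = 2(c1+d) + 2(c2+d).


b0 = 2*(428 + 268) + 2*(467 + 268) = 2862 mm
Vc = 0.33 * sqrt(25) * 2862 * 268 / 1000
= 1265.58 kN

1265.58


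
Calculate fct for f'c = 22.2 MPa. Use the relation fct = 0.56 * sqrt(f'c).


fct = 0.56 * sqrt(22.2)
= 0.56 * 4.712
= 2.639 MPa

2.639


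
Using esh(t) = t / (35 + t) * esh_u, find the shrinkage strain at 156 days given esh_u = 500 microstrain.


esh(156) = 156 / (35 + 156) * 500
= 156 / 191 * 500
= 408.4 microstrain

408.4


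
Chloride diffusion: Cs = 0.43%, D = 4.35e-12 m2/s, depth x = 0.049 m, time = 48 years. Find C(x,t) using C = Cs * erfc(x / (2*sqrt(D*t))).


t_seconds = 48 * 365.25 * 24 * 3600 = 1514764800.0 s
arg = 0.049 / (2 * sqrt(4.35e-12 * 1514764800.0))
= 0.3018
erfc(0.3018) = 0.6695
C = 0.43 * 0.6695 = 0.2879%

0.2879


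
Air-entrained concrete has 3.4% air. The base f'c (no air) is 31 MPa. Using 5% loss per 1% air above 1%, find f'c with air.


Strength loss = (3.4 - 1) * 5 = 12.0%
f'c = 31 * (1 - 12.0/100)
= 27.28 MPa

27.28


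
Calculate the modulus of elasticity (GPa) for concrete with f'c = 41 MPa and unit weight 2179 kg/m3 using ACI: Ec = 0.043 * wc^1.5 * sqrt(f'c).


Ec = 0.043 * 2179^1.5 * sqrt(41) / 1000
= 28.01 GPa

28.01


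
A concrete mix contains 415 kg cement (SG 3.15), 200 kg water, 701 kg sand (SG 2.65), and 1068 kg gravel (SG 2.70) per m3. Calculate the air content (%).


Vol cement = 415 / (3.15 * 1000) = 0.131746 m3
Vol water = 200 / 1000 = 0.2 m3
Vol sand = 701 / (2.65 * 1000) = 0.264528 m3
Vol gravel = 1068 / (2.70 * 1000) = 0.395556 m3
Total solid + water volume = 0.99183 m3
Air = (1 - 0.99183) * 100 = 0.82%

0.82


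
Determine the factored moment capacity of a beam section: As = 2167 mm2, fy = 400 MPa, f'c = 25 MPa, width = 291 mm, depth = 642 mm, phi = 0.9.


a = As * fy / (0.85 * f'c * b)
= 2167 * 400 / (0.85 * 25 * 291)
= 140.1738 mm
Mn = As * fy * (d - a/2) / 10^6
= 495.7343 kN-m
phi*Mn = 0.9 * 495.7343 = 446.16 kN-m

446.16


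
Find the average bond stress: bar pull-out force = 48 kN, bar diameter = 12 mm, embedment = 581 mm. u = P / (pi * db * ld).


u = P / (pi * db * ld)
= 48 * 1000 / (pi * 12 * 581)
= 2.191 MPa

2.191


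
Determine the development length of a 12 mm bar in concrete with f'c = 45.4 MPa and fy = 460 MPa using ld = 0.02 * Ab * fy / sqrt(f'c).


Ab = pi * 12^2 / 4 = 113.097 mm2
ld = 0.02 * 113.097 * 460 / sqrt(45.4)
= 154.4 mm

154.4


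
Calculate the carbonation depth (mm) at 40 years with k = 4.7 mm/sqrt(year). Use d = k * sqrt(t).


depth = k * sqrt(t)
= 4.7 * sqrt(40)
= 29.73 mm

29.73


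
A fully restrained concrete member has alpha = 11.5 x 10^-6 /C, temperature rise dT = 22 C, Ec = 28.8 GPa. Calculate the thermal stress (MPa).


sigma = alpha * dT * Ec
= 11.5e-6 * 22 * 28.8 * 1000
= 7.286 MPa

7.286


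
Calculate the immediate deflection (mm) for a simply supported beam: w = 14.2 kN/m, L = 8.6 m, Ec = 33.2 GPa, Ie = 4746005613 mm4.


Convert: L = 8.6 m = 8600 mm, Ec = 33.2 GPa = 33200 MPa
delta = 5 * 14.2 * 8600^4 / (384 * 33200 * 4746005613)
= 6.42 mm

6.42


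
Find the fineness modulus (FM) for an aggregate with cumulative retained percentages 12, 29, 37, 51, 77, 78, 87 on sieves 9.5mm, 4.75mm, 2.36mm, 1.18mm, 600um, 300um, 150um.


FM = sum(cumulative % retained) / 100
= 371 / 100
= 3.71

3.71


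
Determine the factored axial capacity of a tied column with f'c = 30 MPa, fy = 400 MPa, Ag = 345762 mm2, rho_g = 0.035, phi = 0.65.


Ast = rho * Ag = 0.035 * 345762 = 12101.67 mm2
phi*Pn = 0.65 * 0.80 * (0.85 * 30 * (345762 - 12101.67) + 400 * 12101.67) / 1000
= 6941.48 kN

6941.48


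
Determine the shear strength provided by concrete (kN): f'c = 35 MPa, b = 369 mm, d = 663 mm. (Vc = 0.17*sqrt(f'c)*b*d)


Vc = 0.17 * sqrt(35) * 369 * 663 / 1000
= 246.05 kN

246.05


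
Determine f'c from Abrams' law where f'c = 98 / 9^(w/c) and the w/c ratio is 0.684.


f'c = 98 / 9^0.684
= 98 / 4.495
= 21.8 MPa

21.8


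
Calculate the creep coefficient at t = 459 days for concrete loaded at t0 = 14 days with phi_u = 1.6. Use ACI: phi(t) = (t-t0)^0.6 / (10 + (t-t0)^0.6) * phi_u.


dt = 459 - 14 = 445
phi = 445^0.6 / (10 + 445^0.6) * 1.6
= 1.272

1.272


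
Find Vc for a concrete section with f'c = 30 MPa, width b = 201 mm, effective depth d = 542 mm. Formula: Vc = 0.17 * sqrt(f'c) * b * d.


Vc = 0.17 * sqrt(30) * 201 * 542 / 1000
= 101.44 kN

101.44


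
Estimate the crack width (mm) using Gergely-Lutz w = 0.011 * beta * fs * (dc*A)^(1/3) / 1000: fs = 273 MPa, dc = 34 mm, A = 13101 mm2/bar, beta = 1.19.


w = 0.011 * beta * fs * (dc * A)^(1/3) / 1000
= 0.011 * 1.19 * 273 * (34 * 13101)^(1/3) / 1000
= 0.273 mm

0.273


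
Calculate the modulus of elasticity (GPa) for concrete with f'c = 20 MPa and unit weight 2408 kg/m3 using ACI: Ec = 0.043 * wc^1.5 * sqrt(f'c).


Ec = 0.043 * 2408^1.5 * sqrt(20) / 1000
= 22.72 GPa

22.72


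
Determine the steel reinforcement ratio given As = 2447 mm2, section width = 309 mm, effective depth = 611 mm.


rho = As / (b * d)
= 2447 / (309 * 611)
= 0.013

0.013


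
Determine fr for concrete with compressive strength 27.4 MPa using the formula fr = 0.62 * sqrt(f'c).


fr = 0.62 * sqrt(27.4)
= 3.245 MPa

3.245


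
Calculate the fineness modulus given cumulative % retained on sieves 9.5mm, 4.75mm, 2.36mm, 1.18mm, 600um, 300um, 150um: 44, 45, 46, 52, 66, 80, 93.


FM = sum(cumulative % retained) / 100
= 426 / 100
= 4.26

4.26


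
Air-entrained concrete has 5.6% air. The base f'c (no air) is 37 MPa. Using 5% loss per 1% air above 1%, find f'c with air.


Strength loss = (5.6 - 1) * 5 = 23.0%
f'c = 37 * (1 - 23.0/100)
= 28.49 MPa

28.49


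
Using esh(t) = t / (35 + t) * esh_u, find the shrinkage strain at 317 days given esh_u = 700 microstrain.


esh(317) = 317 / (35 + 317) * 700
= 317 / 352 * 700
= 630.4 microstrain

630.4


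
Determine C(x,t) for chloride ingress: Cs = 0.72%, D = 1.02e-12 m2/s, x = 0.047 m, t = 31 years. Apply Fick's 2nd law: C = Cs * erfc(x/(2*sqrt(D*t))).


t_seconds = 31 * 365.25 * 24 * 3600 = 978285600.0 s
arg = 0.047 / (2 * sqrt(1.02e-12 * 978285600.0))
= 0.7439
erfc(0.7439) = 0.2928
C = 0.72 * 0.2928 = 0.2108%

0.2108


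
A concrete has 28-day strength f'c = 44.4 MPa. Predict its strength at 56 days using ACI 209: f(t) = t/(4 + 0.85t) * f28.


f(56) = 56 / (4 + 0.85 * 56) * 44.4
= 56 / 51.6 * 44.4
= 48.19 MPa

48.19


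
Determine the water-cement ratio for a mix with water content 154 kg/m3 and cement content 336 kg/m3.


w/c = water / cement
w/c = 154 / 336 = 0.458

0.458


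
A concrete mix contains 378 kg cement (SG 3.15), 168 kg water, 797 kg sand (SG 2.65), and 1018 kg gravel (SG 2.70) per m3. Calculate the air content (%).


Vol cement = 378 / (3.15 * 1000) = 0.12 m3
Vol water = 168 / 1000 = 0.168 m3
Vol sand = 797 / (2.65 * 1000) = 0.300755 m3
Vol gravel = 1018 / (2.70 * 1000) = 0.377037 m3
Total solid + water volume = 0.965792 m3
Air = (1 - 0.965792) * 100 = 3.42%

3.42


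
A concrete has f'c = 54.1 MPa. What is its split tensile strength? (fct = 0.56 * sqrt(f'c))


fct = 0.56 * sqrt(54.1)
= 0.56 * 7.355
= 4.119 MPa

4.119


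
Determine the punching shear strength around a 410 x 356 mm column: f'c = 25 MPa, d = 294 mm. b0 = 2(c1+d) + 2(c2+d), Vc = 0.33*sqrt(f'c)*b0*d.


b0 = 2*(410 + 294) + 2*(356 + 294) = 2708 mm
Vc = 0.33 * sqrt(25) * 2708 * 294 / 1000
= 1313.65 kN

1313.65


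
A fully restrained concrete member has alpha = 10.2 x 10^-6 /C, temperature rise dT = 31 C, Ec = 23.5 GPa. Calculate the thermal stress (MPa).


sigma = alpha * dT * Ec
= 10.2e-6 * 31 * 23.5 * 1000
= 7.431 MPa

7.431


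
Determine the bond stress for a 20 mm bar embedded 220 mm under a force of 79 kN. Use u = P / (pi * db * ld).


u = P / (pi * db * ld)
= 79 * 1000 / (pi * 20 * 220)
= 5.715 MPa

5.715


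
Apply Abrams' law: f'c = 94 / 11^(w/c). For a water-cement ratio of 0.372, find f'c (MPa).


f'c = 94 / 11^0.372
= 94 / 2.44
= 38.52 MPa

38.52


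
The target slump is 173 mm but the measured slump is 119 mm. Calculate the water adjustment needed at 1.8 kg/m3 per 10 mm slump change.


Difference = 173 - 119 = 54 mm
Water adjustment = 54 * 1.8 / 10 = 9.7 kg/m3

9.7


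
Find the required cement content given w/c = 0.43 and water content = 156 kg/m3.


Cement = water / (w/c)
= 156 / 0.43
= 362.8 kg/m3

362.8


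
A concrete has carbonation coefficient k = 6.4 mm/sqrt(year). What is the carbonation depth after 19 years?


depth = k * sqrt(t)
= 6.4 * sqrt(19)
= 27.9 mm

27.9


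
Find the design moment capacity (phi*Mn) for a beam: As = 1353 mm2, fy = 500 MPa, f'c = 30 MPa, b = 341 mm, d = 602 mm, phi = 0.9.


a = As * fy / (0.85 * f'c * b)
= 1353 * 500 / (0.85 * 30 * 341)
= 77.7989 mm
Mn = As * fy * (d - a/2) / 10^6
= 380.9375 kN-m
phi*Mn = 0.9 * 380.9375 = 342.84 kN-m

342.84


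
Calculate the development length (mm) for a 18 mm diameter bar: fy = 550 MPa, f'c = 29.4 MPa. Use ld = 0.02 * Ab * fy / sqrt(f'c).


Ab = pi * 18^2 / 4 = 254.469 mm2
ld = 0.02 * 254.469 * 550 / sqrt(29.4)
= 516.2 mm

516.2


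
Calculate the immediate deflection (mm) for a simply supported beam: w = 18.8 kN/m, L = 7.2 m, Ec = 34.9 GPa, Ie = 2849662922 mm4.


Convert: L = 7.2 m = 7200 mm, Ec = 34.9 GPa = 34900 MPa
delta = 5 * 18.8 * 7200^4 / (384 * 34900 * 2849662922)
= 6.61 mm

6.61


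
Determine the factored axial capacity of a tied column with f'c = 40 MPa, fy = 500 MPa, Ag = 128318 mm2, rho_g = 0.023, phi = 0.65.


Ast = rho * Ag = 0.023 * 128318 = 2951.314 mm2
phi*Pn = 0.65 * 0.80 * (0.85 * 40 * (128318 - 2951.314) + 500 * 2951.314) / 1000
= 2983.82 kN

2983.82


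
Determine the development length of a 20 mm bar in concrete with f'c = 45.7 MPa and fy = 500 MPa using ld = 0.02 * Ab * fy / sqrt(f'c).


Ab = pi * 20^2 / 4 = 314.159 mm2
ld = 0.02 * 314.159 * 500 / sqrt(45.7)
= 464.7 mm

464.7


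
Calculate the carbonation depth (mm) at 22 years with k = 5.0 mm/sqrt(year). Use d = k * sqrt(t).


depth = k * sqrt(t)
= 5.0 * sqrt(22)
= 23.45 mm

23.45


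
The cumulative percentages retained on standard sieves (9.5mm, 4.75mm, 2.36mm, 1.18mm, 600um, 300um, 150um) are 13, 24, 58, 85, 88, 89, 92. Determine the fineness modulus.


FM = sum(cumulative % retained) / 100
= 449 / 100
= 4.49

4.49


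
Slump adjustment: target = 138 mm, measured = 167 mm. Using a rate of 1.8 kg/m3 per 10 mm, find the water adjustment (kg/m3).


Difference = 138 - 167 = -29 mm
Water adjustment = -29 * 1.8 / 10 = -5.2 kg/m3

-5.2


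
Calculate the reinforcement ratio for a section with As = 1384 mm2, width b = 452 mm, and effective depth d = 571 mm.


rho = As / (b * d)
= 1384 / (452 * 571)
= 0.0054

0.0054


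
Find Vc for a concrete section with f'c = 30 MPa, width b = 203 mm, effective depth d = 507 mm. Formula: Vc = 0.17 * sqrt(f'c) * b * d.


Vc = 0.17 * sqrt(30) * 203 * 507 / 1000
= 95.83 kN

95.83


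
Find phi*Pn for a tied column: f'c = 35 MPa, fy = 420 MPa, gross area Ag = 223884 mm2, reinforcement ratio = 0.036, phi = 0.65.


Ast = rho * Ag = 0.036 * 223884 = 8059.824 mm2
phi*Pn = 0.65 * 0.80 * (0.85 * 35 * (223884 - 8059.824) + 420 * 8059.824) / 1000
= 5099.07 kN

5099.07


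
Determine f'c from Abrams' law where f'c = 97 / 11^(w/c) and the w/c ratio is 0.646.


f'c = 97 / 11^0.646
= 97 / 4.707
= 20.61 MPa

20.61


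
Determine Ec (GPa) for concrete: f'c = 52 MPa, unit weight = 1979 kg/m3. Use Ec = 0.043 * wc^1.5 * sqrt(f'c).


Ec = 0.043 * 1979^1.5 * sqrt(52) / 1000
= 27.3 GPa

27.3


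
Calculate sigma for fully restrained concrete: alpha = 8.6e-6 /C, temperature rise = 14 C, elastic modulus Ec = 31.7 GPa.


sigma = alpha * dT * Ec
= 8.6e-6 * 14 * 31.7 * 1000
= 3.817 MPa

3.817


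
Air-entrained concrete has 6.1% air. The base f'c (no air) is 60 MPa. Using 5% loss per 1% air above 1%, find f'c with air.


Strength loss = (6.1 - 1) * 5 = 25.5%
f'c = 60 * (1 - 25.5/100)
= 44.7 MPa

44.7


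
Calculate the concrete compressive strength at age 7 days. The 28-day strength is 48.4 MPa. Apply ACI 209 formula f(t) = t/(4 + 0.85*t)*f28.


f(7) = 7 / (4 + 0.85 * 7) * 48.4
= 7 / 9.95 * 48.4
= 34.05 MPa

34.05


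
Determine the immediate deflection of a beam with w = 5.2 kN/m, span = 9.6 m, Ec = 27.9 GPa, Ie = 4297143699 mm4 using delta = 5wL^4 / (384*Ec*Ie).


Convert: L = 9.6 m = 9600 mm, Ec = 27.9 GPa = 27900 MPa
delta = 5 * 5.2 * 9600^4 / (384 * 27900 * 4297143699)
= 4.8 mm

4.8


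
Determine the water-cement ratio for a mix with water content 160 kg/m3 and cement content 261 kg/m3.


w/c = water / cement
w/c = 160 / 261 = 0.613

0.613


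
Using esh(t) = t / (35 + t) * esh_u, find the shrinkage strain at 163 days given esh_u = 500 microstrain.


esh(163) = 163 / (35 + 163) * 500
= 163 / 198 * 500
= 411.6 microstrain

411.6


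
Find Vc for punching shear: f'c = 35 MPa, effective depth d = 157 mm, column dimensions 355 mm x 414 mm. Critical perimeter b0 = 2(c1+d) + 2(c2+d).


b0 = 2*(355 + 157) + 2*(414 + 157) = 2166 mm
Vc = 0.33 * sqrt(35) * 2166 * 157 / 1000
= 663.91 kN

663.91


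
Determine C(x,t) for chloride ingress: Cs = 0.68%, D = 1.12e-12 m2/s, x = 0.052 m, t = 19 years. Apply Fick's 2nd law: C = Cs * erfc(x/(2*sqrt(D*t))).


t_seconds = 19 * 365.25 * 24 * 3600 = 599594400.0 s
arg = 0.052 / (2 * sqrt(1.12e-12 * 599594400.0))
= 1.0033
erfc(1.0033) = 0.1559
C = 0.68 * 0.1559 = 0.106%

0.106


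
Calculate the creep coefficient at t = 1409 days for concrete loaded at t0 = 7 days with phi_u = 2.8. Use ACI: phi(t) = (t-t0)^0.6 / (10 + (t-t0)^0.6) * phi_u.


dt = 1409 - 7 = 1402
phi = 1402^0.6 / (10 + 1402^0.6) * 2.8
= 2.479

2.479


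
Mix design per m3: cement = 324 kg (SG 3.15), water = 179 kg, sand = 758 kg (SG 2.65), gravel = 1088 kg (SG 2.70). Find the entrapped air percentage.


Vol cement = 324 / (3.15 * 1000) = 0.102857 m3
Vol water = 179 / 1000 = 0.179 m3
Vol sand = 758 / (2.65 * 1000) = 0.286038 m3
Vol gravel = 1088 / (2.70 * 1000) = 0.402963 m3
Total solid + water volume = 0.970858 m3
Air = (1 - 0.970858) * 100 = 2.91%

2.91


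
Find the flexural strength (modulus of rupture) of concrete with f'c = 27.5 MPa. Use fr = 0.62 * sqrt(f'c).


fr = 0.62 * sqrt(27.5)
= 3.251 MPa

3.251


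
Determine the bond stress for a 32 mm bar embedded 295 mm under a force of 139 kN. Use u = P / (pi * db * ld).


u = P / (pi * db * ld)
= 139 * 1000 / (pi * 32 * 295)
= 4.687 MPa

4.687


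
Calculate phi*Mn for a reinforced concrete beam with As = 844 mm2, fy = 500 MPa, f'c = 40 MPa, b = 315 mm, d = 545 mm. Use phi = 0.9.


a = As * fy / (0.85 * f'c * b)
= 844 * 500 / (0.85 * 40 * 315)
= 39.4024 mm
Mn = As * fy * (d - a/2) / 10^6
= 221.6761 kN-m
phi*Mn = 0.9 * 221.6761 = 199.51 kN-m

199.51


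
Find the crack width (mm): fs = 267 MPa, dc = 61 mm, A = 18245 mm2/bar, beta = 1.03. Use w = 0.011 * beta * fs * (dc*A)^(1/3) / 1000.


w = 0.011 * beta * fs * (dc * A)^(1/3) / 1000
= 0.011 * 1.03 * 267 * (61 * 18245)^(1/3) / 1000
= 0.313 mm

0.313


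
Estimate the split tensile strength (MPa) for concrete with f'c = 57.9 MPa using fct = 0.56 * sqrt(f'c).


fct = 0.56 * sqrt(57.9)
= 0.56 * 7.609
= 4.261 MPa

4.261


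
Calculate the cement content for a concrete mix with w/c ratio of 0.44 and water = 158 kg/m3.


Cement = water / (w/c)
= 158 / 0.44
= 359.1 kg/m3

359.1


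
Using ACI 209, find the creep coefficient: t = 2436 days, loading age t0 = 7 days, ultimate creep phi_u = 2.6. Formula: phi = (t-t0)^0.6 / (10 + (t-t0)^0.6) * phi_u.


dt = 2436 - 7 = 2429
phi = 2429^0.6 / (10 + 2429^0.6) * 2.6
= 2.379

2.379


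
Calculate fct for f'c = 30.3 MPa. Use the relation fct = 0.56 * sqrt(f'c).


fct = 0.56 * sqrt(30.3)
= 0.56 * 5.505
= 3.083 MPa

3.083


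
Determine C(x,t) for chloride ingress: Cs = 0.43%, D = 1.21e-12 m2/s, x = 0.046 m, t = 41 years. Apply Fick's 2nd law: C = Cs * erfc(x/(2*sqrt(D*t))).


t_seconds = 41 * 365.25 * 24 * 3600 = 1293861600.0 s
arg = 0.046 / (2 * sqrt(1.21e-12 * 1293861600.0))
= 0.5813
erfc(0.5813) = 0.411
C = 0.43 * 0.411 = 0.1767%

0.1767


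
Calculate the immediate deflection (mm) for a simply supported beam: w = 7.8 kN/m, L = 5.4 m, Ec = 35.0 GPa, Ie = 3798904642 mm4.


Convert: L = 5.4 m = 5400 mm, Ec = 35.0 GPa = 35000 MPa
delta = 5 * 7.8 * 5400^4 / (384 * 35000 * 3798904642)
= 0.65 mm

0.65


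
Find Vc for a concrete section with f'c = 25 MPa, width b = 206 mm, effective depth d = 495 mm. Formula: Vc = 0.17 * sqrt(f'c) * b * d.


Vc = 0.17 * sqrt(25) * 206 * 495 / 1000
= 86.67 kN

86.67


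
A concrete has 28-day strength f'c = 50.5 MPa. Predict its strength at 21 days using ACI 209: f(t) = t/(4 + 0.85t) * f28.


f(21) = 21 / (4 + 0.85 * 21) * 50.5
= 21 / 21.85 * 50.5
= 48.54 MPa

48.54


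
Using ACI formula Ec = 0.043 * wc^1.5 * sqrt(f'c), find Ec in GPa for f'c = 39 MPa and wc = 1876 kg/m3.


Ec = 0.043 * 1876^1.5 * sqrt(39) / 1000
= 21.82 GPa

21.82


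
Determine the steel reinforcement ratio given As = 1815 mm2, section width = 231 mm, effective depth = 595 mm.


rho = As / (b * d)
= 1815 / (231 * 595)
= 0.0132

0.0132


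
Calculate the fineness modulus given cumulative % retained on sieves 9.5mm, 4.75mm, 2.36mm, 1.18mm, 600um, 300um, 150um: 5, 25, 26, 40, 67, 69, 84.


FM = sum(cumulative % retained) / 100
= 316 / 100
= 3.16

3.16


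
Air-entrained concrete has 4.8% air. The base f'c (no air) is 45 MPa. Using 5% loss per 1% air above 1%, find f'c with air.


Strength loss = (4.8 - 1) * 5 = 19.0%
f'c = 45 * (1 - 19.0/100)
= 36.45 MPa

36.45


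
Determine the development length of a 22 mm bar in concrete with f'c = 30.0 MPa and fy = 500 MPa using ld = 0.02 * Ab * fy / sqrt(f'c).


Ab = pi * 22^2 / 4 = 380.133 mm2
ld = 0.02 * 380.133 * 500 / sqrt(30.0)
= 694.0 mm

694.0


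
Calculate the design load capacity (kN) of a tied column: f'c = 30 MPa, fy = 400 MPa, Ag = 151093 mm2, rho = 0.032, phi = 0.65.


Ast = rho * Ag = 0.032 * 151093 = 4834.976 mm2
phi*Pn = 0.65 * 0.80 * (0.85 * 30 * (151093 - 4834.976) + 400 * 4834.976) / 1000
= 2945.06 kN

2945.06


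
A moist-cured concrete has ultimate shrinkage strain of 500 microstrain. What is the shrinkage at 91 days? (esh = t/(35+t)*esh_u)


esh(91) = 91 / (35 + 91) * 500
= 91 / 126 * 500
= 361.1 microstrain

361.1


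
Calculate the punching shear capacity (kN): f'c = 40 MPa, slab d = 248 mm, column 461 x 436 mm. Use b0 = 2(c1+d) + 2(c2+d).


b0 = 2*(461 + 248) + 2*(436 + 248) = 2786 mm
Vc = 0.33 * sqrt(40) * 2786 * 248 / 1000
= 1442.04 kN

1442.04


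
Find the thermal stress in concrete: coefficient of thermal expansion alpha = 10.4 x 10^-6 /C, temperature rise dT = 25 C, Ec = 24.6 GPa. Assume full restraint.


sigma = alpha * dT * Ec
= 10.4e-6 * 25 * 24.6 * 1000
= 6.396 MPa

6.396


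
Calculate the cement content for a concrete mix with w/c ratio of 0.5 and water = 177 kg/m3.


Cement = water / (w/c)
= 177 / 0.5
= 354.0 kg/m3

354.0


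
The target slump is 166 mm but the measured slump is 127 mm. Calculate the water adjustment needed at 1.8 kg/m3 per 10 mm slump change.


Difference = 166 - 127 = 39 mm
Water adjustment = 39 * 1.8 / 10 = 7.0 kg/m3

7.0


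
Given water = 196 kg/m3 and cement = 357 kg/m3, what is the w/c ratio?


w/c = water / cement
w/c = 196 / 357 = 0.549

0.549


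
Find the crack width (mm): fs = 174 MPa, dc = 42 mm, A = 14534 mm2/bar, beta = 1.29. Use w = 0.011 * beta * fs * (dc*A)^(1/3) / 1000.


w = 0.011 * beta * fs * (dc * A)^(1/3) / 1000
= 0.011 * 1.29 * 174 * (42 * 14534)^(1/3) / 1000
= 0.209 mm

0.209


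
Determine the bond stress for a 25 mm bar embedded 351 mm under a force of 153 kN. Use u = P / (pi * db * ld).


u = P / (pi * db * ld)
= 153 * 1000 / (pi * 25 * 351)
= 5.55 MPa

5.55


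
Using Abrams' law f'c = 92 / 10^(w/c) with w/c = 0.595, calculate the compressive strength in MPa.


f'c = 92 / 10^0.595
= 92 / 3.936
= 23.38 MPa

23.38


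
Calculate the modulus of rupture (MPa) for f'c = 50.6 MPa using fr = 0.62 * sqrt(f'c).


fr = 0.62 * sqrt(50.6)
= 4.41 MPa

4.41


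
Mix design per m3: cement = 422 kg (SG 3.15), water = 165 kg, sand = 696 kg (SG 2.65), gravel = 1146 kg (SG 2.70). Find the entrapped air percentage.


Vol cement = 422 / (3.15 * 1000) = 0.133968 m3
Vol water = 165 / 1000 = 0.165 m3
Vol sand = 696 / (2.65 * 1000) = 0.262642 m3
Vol gravel = 1146 / (2.70 * 1000) = 0.424444 m3
Total solid + water volume = 0.986054 m3
Air = (1 - 0.986054) * 100 = 1.39%

1.39


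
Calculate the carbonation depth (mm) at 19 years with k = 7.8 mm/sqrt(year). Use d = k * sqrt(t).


depth = k * sqrt(t)
= 7.8 * sqrt(19)
= 34.0 mm

34.0


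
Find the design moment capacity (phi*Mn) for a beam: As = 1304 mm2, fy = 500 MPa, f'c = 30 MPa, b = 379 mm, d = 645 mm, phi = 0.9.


a = As * fy / (0.85 * f'c * b)
= 1304 * 500 / (0.85 * 30 * 379)
= 67.4634 mm
Mn = As * fy * (d - a/2) / 10^6
= 398.5469 kN-m
phi*Mn = 0.9 * 398.5469 = 358.69 kN-m

358.69


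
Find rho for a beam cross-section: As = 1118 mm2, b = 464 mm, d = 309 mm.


rho = As / (b * d)
= 1118 / (464 * 309)
= 0.0078

0.0078


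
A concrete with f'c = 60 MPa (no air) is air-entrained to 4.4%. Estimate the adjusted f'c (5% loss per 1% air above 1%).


Strength loss = (4.4 - 1) * 5 = 17.0%
f'c = 60 * (1 - 17.0/100)
= 49.8 MPa

49.8


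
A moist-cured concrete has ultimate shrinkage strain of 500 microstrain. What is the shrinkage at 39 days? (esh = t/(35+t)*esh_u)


esh(39) = 39 / (35 + 39) * 500
= 39 / 74 * 500
= 263.5 microstrain

263.5


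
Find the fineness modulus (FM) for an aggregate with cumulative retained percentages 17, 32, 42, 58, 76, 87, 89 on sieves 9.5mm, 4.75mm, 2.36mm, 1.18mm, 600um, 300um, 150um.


FM = sum(cumulative % retained) / 100
= 401 / 100
= 4.01

4.01


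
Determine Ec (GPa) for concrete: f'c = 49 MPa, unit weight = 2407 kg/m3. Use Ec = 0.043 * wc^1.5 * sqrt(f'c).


Ec = 0.043 * 2407^1.5 * sqrt(49) / 1000
= 35.55 GPa

35.55


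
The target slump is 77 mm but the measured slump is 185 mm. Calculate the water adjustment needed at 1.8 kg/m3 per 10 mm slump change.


Difference = 77 - 185 = -108 mm
Water adjustment = -108 * 1.8 / 10 = -19.4 kg/m3

-19.4


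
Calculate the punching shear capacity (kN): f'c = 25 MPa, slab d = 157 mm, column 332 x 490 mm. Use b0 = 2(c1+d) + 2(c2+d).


b0 = 2*(332 + 157) + 2*(490 + 157) = 2272 mm
Vc = 0.33 * sqrt(25) * 2272 * 157 / 1000
= 588.56 kN

588.56


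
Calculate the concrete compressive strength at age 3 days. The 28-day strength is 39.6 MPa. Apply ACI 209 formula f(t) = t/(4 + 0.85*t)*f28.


f(3) = 3 / (4 + 0.85 * 3) * 39.6
= 3 / 6.55 * 39.6
= 18.14 MPa

18.14


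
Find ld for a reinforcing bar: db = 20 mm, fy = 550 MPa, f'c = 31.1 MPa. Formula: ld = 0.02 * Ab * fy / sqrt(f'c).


Ab = pi * 20^2 / 4 = 314.159 mm2
ld = 0.02 * 314.159 * 550 / sqrt(31.1)
= 619.7 mm

619.7


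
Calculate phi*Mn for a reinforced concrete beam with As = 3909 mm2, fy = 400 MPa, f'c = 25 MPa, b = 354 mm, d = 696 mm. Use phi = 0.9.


a = As * fy / (0.85 * f'c * b)
= 3909 * 400 / (0.85 * 25 * 354)
= 207.8564 mm
Mn = As * fy * (d - a/2) / 10^6
= 925.7634 kN-m
phi*Mn = 0.9 * 925.7634 = 833.19 kN-m

833.19


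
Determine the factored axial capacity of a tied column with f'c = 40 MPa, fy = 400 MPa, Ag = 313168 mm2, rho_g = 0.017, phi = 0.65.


Ast = rho * Ag = 0.017 * 313168 = 5323.856 mm2
phi*Pn = 0.65 * 0.80 * (0.85 * 40 * (313168 - 5323.856) + 400 * 5323.856) / 1000
= 6550.05 kN

6550.05


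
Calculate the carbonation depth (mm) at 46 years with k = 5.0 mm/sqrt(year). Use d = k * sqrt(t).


depth = k * sqrt(t)
= 5.0 * sqrt(46)
= 33.91 mm

33.91


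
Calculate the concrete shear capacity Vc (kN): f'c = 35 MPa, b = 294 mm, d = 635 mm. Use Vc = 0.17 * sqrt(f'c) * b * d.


Vc = 0.17 * sqrt(35) * 294 * 635 / 1000
= 187.76 kN

187.76


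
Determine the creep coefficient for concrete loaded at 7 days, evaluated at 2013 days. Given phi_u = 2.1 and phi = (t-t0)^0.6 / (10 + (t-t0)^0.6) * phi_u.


dt = 2013 - 7 = 2006
phi = 2006^0.6 / (10 + 2006^0.6) * 2.1
= 1.902

1.902


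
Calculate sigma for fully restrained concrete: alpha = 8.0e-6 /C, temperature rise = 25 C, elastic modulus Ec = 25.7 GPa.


sigma = alpha * dT * Ec
= 8.0e-6 * 25 * 25.7 * 1000
= 5.14 MPa

5.14


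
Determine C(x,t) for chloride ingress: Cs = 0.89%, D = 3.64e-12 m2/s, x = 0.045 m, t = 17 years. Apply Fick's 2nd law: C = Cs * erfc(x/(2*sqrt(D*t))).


t_seconds = 17 * 365.25 * 24 * 3600 = 536479200.0 s
arg = 0.045 / (2 * sqrt(3.64e-12 * 536479200.0))
= 0.5092
erfc(0.5092) = 0.4715
C = 0.89 * 0.4715 = 0.4196%

0.4196


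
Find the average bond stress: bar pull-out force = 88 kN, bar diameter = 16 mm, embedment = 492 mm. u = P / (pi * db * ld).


u = P / (pi * db * ld)
= 88 * 1000 / (pi * 16 * 492)
= 3.558 MPa

3.558


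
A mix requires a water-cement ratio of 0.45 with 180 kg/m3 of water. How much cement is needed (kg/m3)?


Cement = water / (w/c)
= 180 / 0.45
= 400.0 kg/m3

400.0


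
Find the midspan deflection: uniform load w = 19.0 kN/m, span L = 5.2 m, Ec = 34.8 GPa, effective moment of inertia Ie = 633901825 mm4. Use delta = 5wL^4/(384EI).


Convert: L = 5.2 m = 5200 mm, Ec = 34.8 GPa = 34800 MPa
delta = 5 * 19.0 * 5200^4 / (384 * 34800 * 633901825)
= 8.2 mm

8.2


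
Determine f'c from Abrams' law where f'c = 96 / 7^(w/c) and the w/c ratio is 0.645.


f'c = 96 / 7^0.645
= 96 / 3.508
= 27.36 MPa

27.36


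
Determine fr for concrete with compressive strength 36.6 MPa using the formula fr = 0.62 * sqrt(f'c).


fr = 0.62 * sqrt(36.6)
= 3.751 MPa

3.751


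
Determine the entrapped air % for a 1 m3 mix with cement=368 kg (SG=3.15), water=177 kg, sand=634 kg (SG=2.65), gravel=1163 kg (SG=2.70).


Vol cement = 368 / (3.15 * 1000) = 0.116825 m3
Vol water = 177 / 1000 = 0.177 m3
Vol sand = 634 / (2.65 * 1000) = 0.239245 m3
Vol gravel = 1163 / (2.70 * 1000) = 0.430741 m3
Total solid + water volume = 0.963811 m3
Air = (1 - 0.963811) * 100 = 3.62%

3.62


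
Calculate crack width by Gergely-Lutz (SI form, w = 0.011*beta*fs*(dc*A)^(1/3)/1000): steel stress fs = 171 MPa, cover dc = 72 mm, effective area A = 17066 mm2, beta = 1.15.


w = 0.011 * beta * fs * (dc * A)^(1/3) / 1000
= 0.011 * 1.15 * 171 * (72 * 17066)^(1/3) / 1000
= 0.232 mm

0.232


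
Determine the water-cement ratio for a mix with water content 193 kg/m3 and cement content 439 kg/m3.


w/c = water / cement
w/c = 193 / 439 = 0.44

0.44


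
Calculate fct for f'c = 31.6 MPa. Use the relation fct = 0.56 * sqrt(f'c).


fct = 0.56 * sqrt(31.6)
= 0.56 * 5.621
= 3.148 MPa

3.148


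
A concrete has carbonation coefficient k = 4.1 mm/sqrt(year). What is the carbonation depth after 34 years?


depth = k * sqrt(t)
= 4.1 * sqrt(34)
= 23.91 mm

23.91


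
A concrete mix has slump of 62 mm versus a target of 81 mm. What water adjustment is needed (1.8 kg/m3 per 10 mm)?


Difference = 81 - 62 = 19 mm
Water adjustment = 19 * 1.8 / 10 = 3.4 kg/m3

3.4


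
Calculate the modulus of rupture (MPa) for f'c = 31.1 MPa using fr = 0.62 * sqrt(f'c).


fr = 0.62 * sqrt(31.1)
= 3.458 MPa

3.458


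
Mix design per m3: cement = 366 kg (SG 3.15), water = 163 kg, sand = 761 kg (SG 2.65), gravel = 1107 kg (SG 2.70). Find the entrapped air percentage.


Vol cement = 366 / (3.15 * 1000) = 0.11619 m3
Vol water = 163 / 1000 = 0.163 m3
Vol sand = 761 / (2.65 * 1000) = 0.28717 m3
Vol gravel = 1107 / (2.70 * 1000) = 0.41 m3
Total solid + water volume = 0.97636 m3
Air = (1 - 0.97636) * 100 = 2.36%

2.36


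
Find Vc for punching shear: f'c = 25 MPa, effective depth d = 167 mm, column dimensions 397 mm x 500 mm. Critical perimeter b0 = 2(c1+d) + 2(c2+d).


b0 = 2*(397 + 167) + 2*(500 + 167) = 2462 mm
Vc = 0.33 * sqrt(25) * 2462 * 167 / 1000
= 678.4 kN

678.4


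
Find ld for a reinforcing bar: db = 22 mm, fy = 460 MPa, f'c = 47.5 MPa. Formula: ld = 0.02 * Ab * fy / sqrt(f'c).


Ab = pi * 22^2 / 4 = 380.133 mm2
ld = 0.02 * 380.133 * 460 / sqrt(47.5)
= 507.4 mm

507.4


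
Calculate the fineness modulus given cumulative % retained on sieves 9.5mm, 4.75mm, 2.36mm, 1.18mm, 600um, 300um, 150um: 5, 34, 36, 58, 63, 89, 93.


FM = sum(cumulative % retained) / 100
= 378 / 100
= 3.78

3.78


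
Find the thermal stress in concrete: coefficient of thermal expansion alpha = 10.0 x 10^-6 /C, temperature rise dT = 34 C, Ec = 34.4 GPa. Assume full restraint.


sigma = alpha * dT * Ec
= 10.0e-6 * 34 * 34.4 * 1000
= 11.696 MPa

11.696


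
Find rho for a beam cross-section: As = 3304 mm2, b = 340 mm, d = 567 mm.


rho = As / (b * d)
= 3304 / (340 * 567)
= 0.0171

0.0171


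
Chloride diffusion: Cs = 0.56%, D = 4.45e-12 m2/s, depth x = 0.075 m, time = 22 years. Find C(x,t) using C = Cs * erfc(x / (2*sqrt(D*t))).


t_seconds = 22 * 365.25 * 24 * 3600 = 694267200.0 s
arg = 0.075 / (2 * sqrt(4.45e-12 * 694267200.0))
= 0.6747
erfc(0.6747) = 0.34
C = 0.56 * 0.34 = 0.1904%

0.1904


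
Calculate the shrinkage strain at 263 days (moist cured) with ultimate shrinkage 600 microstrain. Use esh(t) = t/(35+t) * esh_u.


esh(263) = 263 / (35 + 263) * 600
= 263 / 298 * 600
= 529.5 microstrain

529.5


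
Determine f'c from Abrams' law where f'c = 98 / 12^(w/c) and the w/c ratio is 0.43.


f'c = 98 / 12^0.43
= 98 / 2.911
= 33.66 MPa

33.66


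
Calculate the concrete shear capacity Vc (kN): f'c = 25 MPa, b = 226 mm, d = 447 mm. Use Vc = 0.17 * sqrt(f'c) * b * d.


Vc = 0.17 * sqrt(25) * 226 * 447 / 1000
= 85.87 kN

85.87


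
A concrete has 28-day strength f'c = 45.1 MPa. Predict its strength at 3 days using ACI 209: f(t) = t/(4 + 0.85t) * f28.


f(3) = 3 / (4 + 0.85 * 3) * 45.1
= 3 / 6.55 * 45.1
= 20.66 MPa

20.66


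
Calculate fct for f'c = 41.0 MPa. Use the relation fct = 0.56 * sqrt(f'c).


fct = 0.56 * sqrt(41.0)
= 0.56 * 6.403
= 3.586 MPa

3.586


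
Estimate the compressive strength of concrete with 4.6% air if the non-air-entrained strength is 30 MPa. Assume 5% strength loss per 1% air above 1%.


Strength loss = (4.6 - 1) * 5 = 18.0%
f'c = 30 * (1 - 18.0/100)
= 24.6 MPa

24.6


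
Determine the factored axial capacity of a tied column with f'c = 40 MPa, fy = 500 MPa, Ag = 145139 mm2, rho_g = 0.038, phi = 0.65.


Ast = rho * Ag = 0.038 * 145139 = 5515.282 mm2
phi*Pn = 0.65 * 0.80 * (0.85 * 40 * (145139 - 5515.282) + 500 * 5515.282) / 1000
= 3902.52 kN

3902.52


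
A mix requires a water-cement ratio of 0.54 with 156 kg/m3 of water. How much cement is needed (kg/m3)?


Cement = water / (w/c)
= 156 / 0.54
= 288.9 kg/m3

288.9


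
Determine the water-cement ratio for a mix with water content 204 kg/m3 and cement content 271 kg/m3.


w/c = water / cement
w/c = 204 / 271 = 0.753

0.753


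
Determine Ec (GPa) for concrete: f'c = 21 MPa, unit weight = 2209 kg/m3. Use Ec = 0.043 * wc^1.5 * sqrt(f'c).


Ec = 0.043 * 2209^1.5 * sqrt(21) / 1000
= 20.46 GPa

20.46


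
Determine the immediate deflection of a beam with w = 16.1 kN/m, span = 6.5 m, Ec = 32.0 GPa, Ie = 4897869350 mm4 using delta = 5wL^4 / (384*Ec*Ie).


Convert: L = 6.5 m = 6500 mm, Ec = 32.0 GPa = 32000 MPa
delta = 5 * 16.1 * 6500^4 / (384 * 32000 * 4897869350)
= 2.39 mm

2.39


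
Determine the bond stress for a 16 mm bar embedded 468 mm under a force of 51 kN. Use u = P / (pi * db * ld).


u = P / (pi * db * ld)
= 51 * 1000 / (pi * 16 * 468)
= 2.168 MPa

2.168


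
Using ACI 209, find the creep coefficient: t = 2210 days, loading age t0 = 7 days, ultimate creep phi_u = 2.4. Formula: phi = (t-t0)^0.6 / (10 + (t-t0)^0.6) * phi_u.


dt = 2210 - 7 = 2203
phi = 2203^0.6 / (10 + 2203^0.6) * 2.4
= 2.184

2.184


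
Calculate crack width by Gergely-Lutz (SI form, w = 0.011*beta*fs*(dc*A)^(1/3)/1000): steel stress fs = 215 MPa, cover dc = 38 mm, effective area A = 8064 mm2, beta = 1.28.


w = 0.011 * beta * fs * (dc * A)^(1/3) / 1000
= 0.011 * 1.28 * 215 * (38 * 8064)^(1/3) / 1000
= 0.204 mm

0.204


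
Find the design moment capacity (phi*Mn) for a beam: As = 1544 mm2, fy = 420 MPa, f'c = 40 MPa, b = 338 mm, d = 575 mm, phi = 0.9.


a = As * fy / (0.85 * f'c * b)
= 1544 * 420 / (0.85 * 40 * 338)
= 56.4288 mm
Mn = As * fy * (d - a/2) / 10^6
= 354.5795 kN-m
phi*Mn = 0.9 * 354.5795 = 319.12 kN-m

319.12


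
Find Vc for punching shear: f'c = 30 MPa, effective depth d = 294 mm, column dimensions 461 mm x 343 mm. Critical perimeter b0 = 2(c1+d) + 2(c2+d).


b0 = 2*(461 + 294) + 2*(343 + 294) = 2784 mm
Vc = 0.33 * sqrt(30) * 2784 * 294 / 1000
= 1479.42 kN

1479.42


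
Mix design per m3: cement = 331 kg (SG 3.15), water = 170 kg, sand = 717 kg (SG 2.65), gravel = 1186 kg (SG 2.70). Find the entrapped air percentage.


Vol cement = 331 / (3.15 * 1000) = 0.105079 m3
Vol water = 170 / 1000 = 0.17 m3
Vol sand = 717 / (2.65 * 1000) = 0.270566 m3
Vol gravel = 1186 / (2.70 * 1000) = 0.439259 m3
Total solid + water volume = 0.984905 m3
Air = (1 - 0.984905) * 100 = 1.51%

1.51


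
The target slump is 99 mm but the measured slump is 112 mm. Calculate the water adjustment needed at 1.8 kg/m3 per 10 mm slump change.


Difference = 99 - 112 = -13 mm
Water adjustment = -13 * 1.8 / 10 = -2.3 kg/m3

-2.3


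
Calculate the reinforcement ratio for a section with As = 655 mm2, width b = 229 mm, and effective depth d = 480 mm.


rho = As / (b * d)
= 655 / (229 * 480)
= 0.006

0.006


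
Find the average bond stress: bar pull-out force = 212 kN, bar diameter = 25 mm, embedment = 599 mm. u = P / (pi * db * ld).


u = P / (pi * db * ld)
= 212 * 1000 / (pi * 25 * 599)
= 4.506 MPa

4.506


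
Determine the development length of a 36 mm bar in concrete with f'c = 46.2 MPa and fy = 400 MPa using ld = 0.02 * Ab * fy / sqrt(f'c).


Ab = pi * 36^2 / 4 = 1017.876 mm2
ld = 0.02 * 1017.876 * 400 / sqrt(46.2)
= 1198.0 mm

1198.0


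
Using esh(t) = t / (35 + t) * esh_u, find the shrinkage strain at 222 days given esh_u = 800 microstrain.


esh(222) = 222 / (35 + 222) * 800
= 222 / 257 * 800
= 691.1 microstrain

691.1


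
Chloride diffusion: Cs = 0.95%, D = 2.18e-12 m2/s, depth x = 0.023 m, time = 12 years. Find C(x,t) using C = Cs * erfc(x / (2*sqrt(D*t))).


t_seconds = 12 * 365.25 * 24 * 3600 = 378691200.0 s
arg = 0.023 / (2 * sqrt(2.18e-12 * 378691200.0))
= 0.4002
erfc(0.4002) = 0.5714
C = 0.95 * 0.5714 = 0.5428%

0.5428


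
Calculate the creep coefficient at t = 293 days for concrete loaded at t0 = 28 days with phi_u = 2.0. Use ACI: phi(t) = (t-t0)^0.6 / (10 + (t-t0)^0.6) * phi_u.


dt = 293 - 28 = 265
phi = 265^0.6 / (10 + 265^0.6) * 2.0
= 1.48

1.48


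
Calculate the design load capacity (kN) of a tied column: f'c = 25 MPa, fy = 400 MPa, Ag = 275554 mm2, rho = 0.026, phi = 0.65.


Ast = rho * Ag = 0.026 * 275554 = 7164.404 mm2
phi*Pn = 0.65 * 0.80 * (0.85 * 25 * (275554 - 7164.404) + 400 * 7164.404) / 1000
= 4455.9 kN

4455.9


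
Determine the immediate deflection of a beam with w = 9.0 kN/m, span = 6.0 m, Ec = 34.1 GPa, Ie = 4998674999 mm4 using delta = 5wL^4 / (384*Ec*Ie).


Convert: L = 6.0 m = 6000 mm, Ec = 34.1 GPa = 34100 MPa
delta = 5 * 9.0 * 6000^4 / (384 * 34100 * 4998674999)
= 0.89 mm

0.89


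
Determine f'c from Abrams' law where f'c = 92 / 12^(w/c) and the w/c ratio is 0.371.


f'c = 92 / 12^0.371
= 92 / 2.514
= 36.59 MPa

36.59


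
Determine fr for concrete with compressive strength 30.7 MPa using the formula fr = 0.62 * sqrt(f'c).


fr = 0.62 * sqrt(30.7)
= 3.435 MPa

3.435


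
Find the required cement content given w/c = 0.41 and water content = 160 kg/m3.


Cement = water / (w/c)
= 160 / 0.41
= 390.2 kg/m3

390.2


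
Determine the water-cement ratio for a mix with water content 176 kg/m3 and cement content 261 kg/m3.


w/c = water / cement
w/c = 176 / 261 = 0.674

0.674


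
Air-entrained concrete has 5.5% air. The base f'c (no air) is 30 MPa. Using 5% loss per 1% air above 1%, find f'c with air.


Strength loss = (5.5 - 1) * 5 = 22.5%
f'c = 30 * (1 - 22.5/100)
= 23.25 MPa

23.25


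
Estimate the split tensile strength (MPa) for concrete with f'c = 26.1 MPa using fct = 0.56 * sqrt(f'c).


fct = 0.56 * sqrt(26.1)
= 0.56 * 5.109
= 2.861 MPa

2.861


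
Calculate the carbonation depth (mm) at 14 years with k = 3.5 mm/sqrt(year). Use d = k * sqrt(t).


depth = k * sqrt(t)
= 3.5 * sqrt(14)
= 13.1 mm

13.1


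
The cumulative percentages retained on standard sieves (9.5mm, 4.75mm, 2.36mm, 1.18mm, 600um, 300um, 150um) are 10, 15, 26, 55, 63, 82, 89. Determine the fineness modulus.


FM = sum(cumulative % retained) / 100
= 340 / 100
= 3.4

3.4


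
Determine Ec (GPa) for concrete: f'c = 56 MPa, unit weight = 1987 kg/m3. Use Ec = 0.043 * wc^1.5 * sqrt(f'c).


Ec = 0.043 * 1987^1.5 * sqrt(56) / 1000
= 28.5 GPa

28.5


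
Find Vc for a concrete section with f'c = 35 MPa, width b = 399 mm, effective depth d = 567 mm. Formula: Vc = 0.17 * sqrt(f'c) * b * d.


Vc = 0.17 * sqrt(35) * 399 * 567 / 1000
= 227.53 kN

227.53
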